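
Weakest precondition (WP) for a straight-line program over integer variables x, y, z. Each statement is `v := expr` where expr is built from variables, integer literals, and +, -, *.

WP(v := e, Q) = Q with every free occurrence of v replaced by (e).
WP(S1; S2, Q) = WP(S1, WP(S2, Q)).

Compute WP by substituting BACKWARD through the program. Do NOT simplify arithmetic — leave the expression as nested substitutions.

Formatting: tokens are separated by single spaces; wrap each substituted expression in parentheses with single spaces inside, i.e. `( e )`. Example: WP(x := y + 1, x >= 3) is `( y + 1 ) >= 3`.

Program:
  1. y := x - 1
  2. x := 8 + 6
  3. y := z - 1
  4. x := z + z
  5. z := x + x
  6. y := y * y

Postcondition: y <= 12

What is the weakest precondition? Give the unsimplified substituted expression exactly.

Answer: ( ( z - 1 ) * ( z - 1 ) ) <= 12

Derivation:
post: y <= 12
stmt 6: y := y * y  -- replace 1 occurrence(s) of y with (y * y)
  => ( y * y ) <= 12
stmt 5: z := x + x  -- replace 0 occurrence(s) of z with (x + x)
  => ( y * y ) <= 12
stmt 4: x := z + z  -- replace 0 occurrence(s) of x with (z + z)
  => ( y * y ) <= 12
stmt 3: y := z - 1  -- replace 2 occurrence(s) of y with (z - 1)
  => ( ( z - 1 ) * ( z - 1 ) ) <= 12
stmt 2: x := 8 + 6  -- replace 0 occurrence(s) of x with (8 + 6)
  => ( ( z - 1 ) * ( z - 1 ) ) <= 12
stmt 1: y := x - 1  -- replace 0 occurrence(s) of y with (x - 1)
  => ( ( z - 1 ) * ( z - 1 ) ) <= 12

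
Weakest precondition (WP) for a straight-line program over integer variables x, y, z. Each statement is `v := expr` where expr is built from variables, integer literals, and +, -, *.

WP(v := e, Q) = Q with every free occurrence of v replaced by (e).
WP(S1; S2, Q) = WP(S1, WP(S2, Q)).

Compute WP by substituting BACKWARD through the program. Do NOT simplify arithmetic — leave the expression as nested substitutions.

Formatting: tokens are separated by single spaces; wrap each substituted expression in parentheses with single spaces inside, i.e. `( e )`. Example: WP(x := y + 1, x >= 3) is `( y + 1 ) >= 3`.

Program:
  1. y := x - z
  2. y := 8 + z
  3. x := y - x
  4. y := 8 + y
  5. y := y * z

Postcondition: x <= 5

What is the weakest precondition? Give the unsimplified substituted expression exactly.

post: x <= 5
stmt 5: y := y * z  -- replace 0 occurrence(s) of y with (y * z)
  => x <= 5
stmt 4: y := 8 + y  -- replace 0 occurrence(s) of y with (8 + y)
  => x <= 5
stmt 3: x := y - x  -- replace 1 occurrence(s) of x with (y - x)
  => ( y - x ) <= 5
stmt 2: y := 8 + z  -- replace 1 occurrence(s) of y with (8 + z)
  => ( ( 8 + z ) - x ) <= 5
stmt 1: y := x - z  -- replace 0 occurrence(s) of y with (x - z)
  => ( ( 8 + z ) - x ) <= 5

Answer: ( ( 8 + z ) - x ) <= 5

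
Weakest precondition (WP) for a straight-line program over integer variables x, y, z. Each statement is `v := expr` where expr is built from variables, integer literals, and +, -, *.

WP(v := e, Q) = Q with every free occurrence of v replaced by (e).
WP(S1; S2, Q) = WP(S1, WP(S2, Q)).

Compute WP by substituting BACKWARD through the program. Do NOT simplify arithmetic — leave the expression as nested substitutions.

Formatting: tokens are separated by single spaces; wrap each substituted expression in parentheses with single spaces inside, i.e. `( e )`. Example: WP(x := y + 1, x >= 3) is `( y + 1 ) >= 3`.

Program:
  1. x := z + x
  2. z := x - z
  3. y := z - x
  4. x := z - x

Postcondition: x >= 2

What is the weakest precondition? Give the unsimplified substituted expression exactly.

post: x >= 2
stmt 4: x := z - x  -- replace 1 occurrence(s) of x with (z - x)
  => ( z - x ) >= 2
stmt 3: y := z - x  -- replace 0 occurrence(s) of y with (z - x)
  => ( z - x ) >= 2
stmt 2: z := x - z  -- replace 1 occurrence(s) of z with (x - z)
  => ( ( x - z ) - x ) >= 2
stmt 1: x := z + x  -- replace 2 occurrence(s) of x with (z + x)
  => ( ( ( z + x ) - z ) - ( z + x ) ) >= 2

Answer: ( ( ( z + x ) - z ) - ( z + x ) ) >= 2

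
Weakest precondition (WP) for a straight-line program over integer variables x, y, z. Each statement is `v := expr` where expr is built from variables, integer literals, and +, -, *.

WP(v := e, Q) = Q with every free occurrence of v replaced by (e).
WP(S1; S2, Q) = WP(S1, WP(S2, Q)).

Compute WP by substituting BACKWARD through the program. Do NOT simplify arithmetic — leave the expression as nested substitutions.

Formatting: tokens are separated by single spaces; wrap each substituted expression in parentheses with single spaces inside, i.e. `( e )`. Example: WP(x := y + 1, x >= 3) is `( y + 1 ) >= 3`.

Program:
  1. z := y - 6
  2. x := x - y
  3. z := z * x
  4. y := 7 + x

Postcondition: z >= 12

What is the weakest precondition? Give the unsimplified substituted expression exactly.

Answer: ( ( y - 6 ) * ( x - y ) ) >= 12

Derivation:
post: z >= 12
stmt 4: y := 7 + x  -- replace 0 occurrence(s) of y with (7 + x)
  => z >= 12
stmt 3: z := z * x  -- replace 1 occurrence(s) of z with (z * x)
  => ( z * x ) >= 12
stmt 2: x := x - y  -- replace 1 occurrence(s) of x with (x - y)
  => ( z * ( x - y ) ) >= 12
stmt 1: z := y - 6  -- replace 1 occurrence(s) of z with (y - 6)
  => ( ( y - 6 ) * ( x - y ) ) >= 12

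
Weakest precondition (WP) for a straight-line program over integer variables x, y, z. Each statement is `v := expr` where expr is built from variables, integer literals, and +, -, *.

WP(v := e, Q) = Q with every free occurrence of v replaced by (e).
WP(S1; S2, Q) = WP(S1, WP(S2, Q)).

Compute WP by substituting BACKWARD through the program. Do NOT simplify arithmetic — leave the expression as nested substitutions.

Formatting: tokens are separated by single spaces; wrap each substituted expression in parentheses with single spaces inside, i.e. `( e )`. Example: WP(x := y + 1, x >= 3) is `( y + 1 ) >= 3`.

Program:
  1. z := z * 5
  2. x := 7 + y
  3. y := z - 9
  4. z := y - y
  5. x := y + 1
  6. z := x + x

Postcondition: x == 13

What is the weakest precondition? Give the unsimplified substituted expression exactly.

Answer: ( ( ( z * 5 ) - 9 ) + 1 ) == 13

Derivation:
post: x == 13
stmt 6: z := x + x  -- replace 0 occurrence(s) of z with (x + x)
  => x == 13
stmt 5: x := y + 1  -- replace 1 occurrence(s) of x with (y + 1)
  => ( y + 1 ) == 13
stmt 4: z := y - y  -- replace 0 occurrence(s) of z with (y - y)
  => ( y + 1 ) == 13
stmt 3: y := z - 9  -- replace 1 occurrence(s) of y with (z - 9)
  => ( ( z - 9 ) + 1 ) == 13
stmt 2: x := 7 + y  -- replace 0 occurrence(s) of x with (7 + y)
  => ( ( z - 9 ) + 1 ) == 13
stmt 1: z := z * 5  -- replace 1 occurrence(s) of z with (z * 5)
  => ( ( ( z * 5 ) - 9 ) + 1 ) == 13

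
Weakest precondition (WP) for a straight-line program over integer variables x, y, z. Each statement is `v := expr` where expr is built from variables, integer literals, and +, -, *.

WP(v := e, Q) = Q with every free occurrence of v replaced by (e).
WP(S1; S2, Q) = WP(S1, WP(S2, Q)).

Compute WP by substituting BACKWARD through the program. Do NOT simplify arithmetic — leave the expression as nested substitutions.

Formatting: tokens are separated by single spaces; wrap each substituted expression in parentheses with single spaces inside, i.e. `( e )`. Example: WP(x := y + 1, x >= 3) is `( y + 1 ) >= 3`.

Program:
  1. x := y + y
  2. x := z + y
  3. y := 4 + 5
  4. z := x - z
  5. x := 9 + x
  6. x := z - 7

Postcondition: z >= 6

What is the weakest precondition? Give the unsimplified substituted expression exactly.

post: z >= 6
stmt 6: x := z - 7  -- replace 0 occurrence(s) of x with (z - 7)
  => z >= 6
stmt 5: x := 9 + x  -- replace 0 occurrence(s) of x with (9 + x)
  => z >= 6
stmt 4: z := x - z  -- replace 1 occurrence(s) of z with (x - z)
  => ( x - z ) >= 6
stmt 3: y := 4 + 5  -- replace 0 occurrence(s) of y with (4 + 5)
  => ( x - z ) >= 6
stmt 2: x := z + y  -- replace 1 occurrence(s) of x with (z + y)
  => ( ( z + y ) - z ) >= 6
stmt 1: x := y + y  -- replace 0 occurrence(s) of x with (y + y)
  => ( ( z + y ) - z ) >= 6

Answer: ( ( z + y ) - z ) >= 6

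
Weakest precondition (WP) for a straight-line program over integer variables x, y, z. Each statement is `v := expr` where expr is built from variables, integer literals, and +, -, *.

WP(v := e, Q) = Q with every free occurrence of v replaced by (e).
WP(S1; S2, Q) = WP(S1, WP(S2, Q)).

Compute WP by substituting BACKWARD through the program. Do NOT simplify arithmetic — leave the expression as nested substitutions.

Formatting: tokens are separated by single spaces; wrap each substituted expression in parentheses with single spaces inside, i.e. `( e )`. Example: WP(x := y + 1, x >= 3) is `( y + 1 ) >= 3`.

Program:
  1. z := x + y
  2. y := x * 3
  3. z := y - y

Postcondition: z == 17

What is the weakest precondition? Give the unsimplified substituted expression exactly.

Answer: ( ( x * 3 ) - ( x * 3 ) ) == 17

Derivation:
post: z == 17
stmt 3: z := y - y  -- replace 1 occurrence(s) of z with (y - y)
  => ( y - y ) == 17
stmt 2: y := x * 3  -- replace 2 occurrence(s) of y with (x * 3)
  => ( ( x * 3 ) - ( x * 3 ) ) == 17
stmt 1: z := x + y  -- replace 0 occurrence(s) of z with (x + y)
  => ( ( x * 3 ) - ( x * 3 ) ) == 17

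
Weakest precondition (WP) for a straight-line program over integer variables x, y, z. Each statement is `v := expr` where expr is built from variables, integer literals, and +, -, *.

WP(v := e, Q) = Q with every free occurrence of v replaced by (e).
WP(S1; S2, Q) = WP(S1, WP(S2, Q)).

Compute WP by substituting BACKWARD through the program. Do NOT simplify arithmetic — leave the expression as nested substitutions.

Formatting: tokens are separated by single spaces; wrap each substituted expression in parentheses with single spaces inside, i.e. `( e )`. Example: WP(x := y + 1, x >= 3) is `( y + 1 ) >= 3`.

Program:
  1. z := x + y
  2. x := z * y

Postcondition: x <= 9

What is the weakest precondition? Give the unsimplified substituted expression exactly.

post: x <= 9
stmt 2: x := z * y  -- replace 1 occurrence(s) of x with (z * y)
  => ( z * y ) <= 9
stmt 1: z := x + y  -- replace 1 occurrence(s) of z with (x + y)
  => ( ( x + y ) * y ) <= 9

Answer: ( ( x + y ) * y ) <= 9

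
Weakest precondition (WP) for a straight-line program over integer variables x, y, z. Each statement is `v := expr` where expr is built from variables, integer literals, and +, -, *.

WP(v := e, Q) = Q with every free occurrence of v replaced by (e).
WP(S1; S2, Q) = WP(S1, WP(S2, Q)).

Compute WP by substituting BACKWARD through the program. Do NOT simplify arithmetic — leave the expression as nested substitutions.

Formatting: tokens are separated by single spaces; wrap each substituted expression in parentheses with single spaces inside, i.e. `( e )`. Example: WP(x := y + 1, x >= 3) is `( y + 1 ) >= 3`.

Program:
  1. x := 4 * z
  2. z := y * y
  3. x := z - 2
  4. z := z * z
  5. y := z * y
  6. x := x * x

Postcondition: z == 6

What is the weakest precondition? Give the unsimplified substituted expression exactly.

post: z == 6
stmt 6: x := x * x  -- replace 0 occurrence(s) of x with (x * x)
  => z == 6
stmt 5: y := z * y  -- replace 0 occurrence(s) of y with (z * y)
  => z == 6
stmt 4: z := z * z  -- replace 1 occurrence(s) of z with (z * z)
  => ( z * z ) == 6
stmt 3: x := z - 2  -- replace 0 occurrence(s) of x with (z - 2)
  => ( z * z ) == 6
stmt 2: z := y * y  -- replace 2 occurrence(s) of z with (y * y)
  => ( ( y * y ) * ( y * y ) ) == 6
stmt 1: x := 4 * z  -- replace 0 occurrence(s) of x with (4 * z)
  => ( ( y * y ) * ( y * y ) ) == 6

Answer: ( ( y * y ) * ( y * y ) ) == 6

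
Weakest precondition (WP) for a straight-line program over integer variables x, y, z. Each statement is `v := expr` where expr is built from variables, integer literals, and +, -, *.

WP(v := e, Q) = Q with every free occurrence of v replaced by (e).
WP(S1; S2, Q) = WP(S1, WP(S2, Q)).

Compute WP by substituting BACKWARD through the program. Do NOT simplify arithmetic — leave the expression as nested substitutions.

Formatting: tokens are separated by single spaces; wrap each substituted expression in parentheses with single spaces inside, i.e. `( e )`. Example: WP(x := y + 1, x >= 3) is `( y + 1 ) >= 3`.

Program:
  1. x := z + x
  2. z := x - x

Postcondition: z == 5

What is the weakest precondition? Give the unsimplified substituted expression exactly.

Answer: ( ( z + x ) - ( z + x ) ) == 5

Derivation:
post: z == 5
stmt 2: z := x - x  -- replace 1 occurrence(s) of z with (x - x)
  => ( x - x ) == 5
stmt 1: x := z + x  -- replace 2 occurrence(s) of x with (z + x)
  => ( ( z + x ) - ( z + x ) ) == 5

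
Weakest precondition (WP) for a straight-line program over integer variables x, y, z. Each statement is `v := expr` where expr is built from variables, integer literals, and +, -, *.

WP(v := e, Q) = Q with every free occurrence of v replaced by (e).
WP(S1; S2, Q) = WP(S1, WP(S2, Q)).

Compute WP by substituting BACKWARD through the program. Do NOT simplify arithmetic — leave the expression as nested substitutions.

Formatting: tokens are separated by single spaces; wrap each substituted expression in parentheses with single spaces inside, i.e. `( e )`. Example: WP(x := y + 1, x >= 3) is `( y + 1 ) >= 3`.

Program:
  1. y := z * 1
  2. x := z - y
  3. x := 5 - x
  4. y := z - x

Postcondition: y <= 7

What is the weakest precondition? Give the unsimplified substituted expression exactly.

post: y <= 7
stmt 4: y := z - x  -- replace 1 occurrence(s) of y with (z - x)
  => ( z - x ) <= 7
stmt 3: x := 5 - x  -- replace 1 occurrence(s) of x with (5 - x)
  => ( z - ( 5 - x ) ) <= 7
stmt 2: x := z - y  -- replace 1 occurrence(s) of x with (z - y)
  => ( z - ( 5 - ( z - y ) ) ) <= 7
stmt 1: y := z * 1  -- replace 1 occurrence(s) of y with (z * 1)
  => ( z - ( 5 - ( z - ( z * 1 ) ) ) ) <= 7

Answer: ( z - ( 5 - ( z - ( z * 1 ) ) ) ) <= 7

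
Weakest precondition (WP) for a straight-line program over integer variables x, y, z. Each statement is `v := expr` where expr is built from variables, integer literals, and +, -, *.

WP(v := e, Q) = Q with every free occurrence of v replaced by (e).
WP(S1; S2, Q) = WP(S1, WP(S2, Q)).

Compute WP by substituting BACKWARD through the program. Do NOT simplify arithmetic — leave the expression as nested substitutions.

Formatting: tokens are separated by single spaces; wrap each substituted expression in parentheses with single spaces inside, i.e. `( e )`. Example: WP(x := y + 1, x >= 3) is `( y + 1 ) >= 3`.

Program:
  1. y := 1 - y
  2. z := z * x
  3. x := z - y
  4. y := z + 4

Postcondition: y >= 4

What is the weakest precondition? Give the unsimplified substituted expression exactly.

post: y >= 4
stmt 4: y := z + 4  -- replace 1 occurrence(s) of y with (z + 4)
  => ( z + 4 ) >= 4
stmt 3: x := z - y  -- replace 0 occurrence(s) of x with (z - y)
  => ( z + 4 ) >= 4
stmt 2: z := z * x  -- replace 1 occurrence(s) of z with (z * x)
  => ( ( z * x ) + 4 ) >= 4
stmt 1: y := 1 - y  -- replace 0 occurrence(s) of y with (1 - y)
  => ( ( z * x ) + 4 ) >= 4

Answer: ( ( z * x ) + 4 ) >= 4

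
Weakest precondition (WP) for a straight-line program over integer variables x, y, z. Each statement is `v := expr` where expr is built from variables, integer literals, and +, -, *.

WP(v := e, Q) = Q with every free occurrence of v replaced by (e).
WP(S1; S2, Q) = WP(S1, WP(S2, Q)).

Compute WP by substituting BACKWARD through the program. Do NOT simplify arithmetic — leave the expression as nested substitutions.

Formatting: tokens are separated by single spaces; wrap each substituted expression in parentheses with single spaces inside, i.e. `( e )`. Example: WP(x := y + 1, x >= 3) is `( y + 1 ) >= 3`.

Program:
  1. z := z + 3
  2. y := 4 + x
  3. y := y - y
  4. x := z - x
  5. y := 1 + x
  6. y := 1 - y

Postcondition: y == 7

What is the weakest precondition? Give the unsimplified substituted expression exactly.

post: y == 7
stmt 6: y := 1 - y  -- replace 1 occurrence(s) of y with (1 - y)
  => ( 1 - y ) == 7
stmt 5: y := 1 + x  -- replace 1 occurrence(s) of y with (1 + x)
  => ( 1 - ( 1 + x ) ) == 7
stmt 4: x := z - x  -- replace 1 occurrence(s) of x with (z - x)
  => ( 1 - ( 1 + ( z - x ) ) ) == 7
stmt 3: y := y - y  -- replace 0 occurrence(s) of y with (y - y)
  => ( 1 - ( 1 + ( z - x ) ) ) == 7
stmt 2: y := 4 + x  -- replace 0 occurrence(s) of y with (4 + x)
  => ( 1 - ( 1 + ( z - x ) ) ) == 7
stmt 1: z := z + 3  -- replace 1 occurrence(s) of z with (z + 3)
  => ( 1 - ( 1 + ( ( z + 3 ) - x ) ) ) == 7

Answer: ( 1 - ( 1 + ( ( z + 3 ) - x ) ) ) == 7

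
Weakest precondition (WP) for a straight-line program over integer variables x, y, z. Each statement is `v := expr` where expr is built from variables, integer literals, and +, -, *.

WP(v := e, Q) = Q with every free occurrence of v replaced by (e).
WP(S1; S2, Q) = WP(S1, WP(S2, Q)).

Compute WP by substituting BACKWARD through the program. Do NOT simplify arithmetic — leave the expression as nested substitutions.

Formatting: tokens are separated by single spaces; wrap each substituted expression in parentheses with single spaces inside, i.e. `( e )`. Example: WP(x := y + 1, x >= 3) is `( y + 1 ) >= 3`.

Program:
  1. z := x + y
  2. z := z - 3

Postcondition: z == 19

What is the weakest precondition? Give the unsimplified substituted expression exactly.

Answer: ( ( x + y ) - 3 ) == 19

Derivation:
post: z == 19
stmt 2: z := z - 3  -- replace 1 occurrence(s) of z with (z - 3)
  => ( z - 3 ) == 19
stmt 1: z := x + y  -- replace 1 occurrence(s) of z with (x + y)
  => ( ( x + y ) - 3 ) == 19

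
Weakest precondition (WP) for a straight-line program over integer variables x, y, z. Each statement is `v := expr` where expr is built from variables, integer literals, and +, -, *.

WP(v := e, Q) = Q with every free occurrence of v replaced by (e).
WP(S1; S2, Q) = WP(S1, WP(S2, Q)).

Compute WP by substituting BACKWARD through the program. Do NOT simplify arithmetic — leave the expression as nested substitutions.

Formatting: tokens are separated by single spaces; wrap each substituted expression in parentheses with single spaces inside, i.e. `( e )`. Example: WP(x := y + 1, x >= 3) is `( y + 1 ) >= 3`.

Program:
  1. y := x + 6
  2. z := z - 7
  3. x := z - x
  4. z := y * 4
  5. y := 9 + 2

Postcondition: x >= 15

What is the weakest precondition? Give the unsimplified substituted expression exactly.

Answer: ( ( z - 7 ) - x ) >= 15

Derivation:
post: x >= 15
stmt 5: y := 9 + 2  -- replace 0 occurrence(s) of y with (9 + 2)
  => x >= 15
stmt 4: z := y * 4  -- replace 0 occurrence(s) of z with (y * 4)
  => x >= 15
stmt 3: x := z - x  -- replace 1 occurrence(s) of x with (z - x)
  => ( z - x ) >= 15
stmt 2: z := z - 7  -- replace 1 occurrence(s) of z with (z - 7)
  => ( ( z - 7 ) - x ) >= 15
stmt 1: y := x + 6  -- replace 0 occurrence(s) of y with (x + 6)
  => ( ( z - 7 ) - x ) >= 15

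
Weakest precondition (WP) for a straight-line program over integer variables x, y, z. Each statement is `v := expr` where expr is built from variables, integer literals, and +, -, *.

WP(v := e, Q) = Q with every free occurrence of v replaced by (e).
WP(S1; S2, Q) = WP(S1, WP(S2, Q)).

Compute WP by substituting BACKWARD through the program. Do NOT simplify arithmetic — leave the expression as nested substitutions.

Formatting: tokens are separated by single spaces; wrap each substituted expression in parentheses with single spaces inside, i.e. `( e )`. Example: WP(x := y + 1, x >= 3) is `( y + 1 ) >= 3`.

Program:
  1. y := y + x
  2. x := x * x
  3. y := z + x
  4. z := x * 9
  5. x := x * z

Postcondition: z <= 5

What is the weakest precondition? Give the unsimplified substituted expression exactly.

Answer: ( ( x * x ) * 9 ) <= 5

Derivation:
post: z <= 5
stmt 5: x := x * z  -- replace 0 occurrence(s) of x with (x * z)
  => z <= 5
stmt 4: z := x * 9  -- replace 1 occurrence(s) of z with (x * 9)
  => ( x * 9 ) <= 5
stmt 3: y := z + x  -- replace 0 occurrence(s) of y with (z + x)
  => ( x * 9 ) <= 5
stmt 2: x := x * x  -- replace 1 occurrence(s) of x with (x * x)
  => ( ( x * x ) * 9 ) <= 5
stmt 1: y := y + x  -- replace 0 occurrence(s) of y with (y + x)
  => ( ( x * x ) * 9 ) <= 5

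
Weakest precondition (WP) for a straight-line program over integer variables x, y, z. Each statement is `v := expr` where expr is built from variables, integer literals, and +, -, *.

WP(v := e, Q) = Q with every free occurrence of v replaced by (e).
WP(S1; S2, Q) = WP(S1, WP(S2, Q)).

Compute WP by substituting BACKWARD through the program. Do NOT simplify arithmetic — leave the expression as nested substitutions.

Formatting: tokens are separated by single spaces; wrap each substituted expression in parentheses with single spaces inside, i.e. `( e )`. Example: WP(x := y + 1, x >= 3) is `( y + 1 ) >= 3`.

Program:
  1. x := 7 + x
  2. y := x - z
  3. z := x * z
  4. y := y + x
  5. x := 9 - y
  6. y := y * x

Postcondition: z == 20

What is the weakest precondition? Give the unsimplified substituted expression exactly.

post: z == 20
stmt 6: y := y * x  -- replace 0 occurrence(s) of y with (y * x)
  => z == 20
stmt 5: x := 9 - y  -- replace 0 occurrence(s) of x with (9 - y)
  => z == 20
stmt 4: y := y + x  -- replace 0 occurrence(s) of y with (y + x)
  => z == 20
stmt 3: z := x * z  -- replace 1 occurrence(s) of z with (x * z)
  => ( x * z ) == 20
stmt 2: y := x - z  -- replace 0 occurrence(s) of y with (x - z)
  => ( x * z ) == 20
stmt 1: x := 7 + x  -- replace 1 occurrence(s) of x with (7 + x)
  => ( ( 7 + x ) * z ) == 20

Answer: ( ( 7 + x ) * z ) == 20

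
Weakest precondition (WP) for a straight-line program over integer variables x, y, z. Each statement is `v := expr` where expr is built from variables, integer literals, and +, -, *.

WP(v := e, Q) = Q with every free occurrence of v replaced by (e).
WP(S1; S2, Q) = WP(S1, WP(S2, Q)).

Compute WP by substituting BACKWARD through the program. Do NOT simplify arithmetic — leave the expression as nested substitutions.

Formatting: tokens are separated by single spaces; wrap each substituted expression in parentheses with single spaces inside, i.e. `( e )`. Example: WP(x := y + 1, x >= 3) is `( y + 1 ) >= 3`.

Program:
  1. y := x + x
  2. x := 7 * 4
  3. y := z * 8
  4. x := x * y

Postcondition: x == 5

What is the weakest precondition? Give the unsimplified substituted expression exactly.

post: x == 5
stmt 4: x := x * y  -- replace 1 occurrence(s) of x with (x * y)
  => ( x * y ) == 5
stmt 3: y := z * 8  -- replace 1 occurrence(s) of y with (z * 8)
  => ( x * ( z * 8 ) ) == 5
stmt 2: x := 7 * 4  -- replace 1 occurrence(s) of x with (7 * 4)
  => ( ( 7 * 4 ) * ( z * 8 ) ) == 5
stmt 1: y := x + x  -- replace 0 occurrence(s) of y with (x + x)
  => ( ( 7 * 4 ) * ( z * 8 ) ) == 5

Answer: ( ( 7 * 4 ) * ( z * 8 ) ) == 5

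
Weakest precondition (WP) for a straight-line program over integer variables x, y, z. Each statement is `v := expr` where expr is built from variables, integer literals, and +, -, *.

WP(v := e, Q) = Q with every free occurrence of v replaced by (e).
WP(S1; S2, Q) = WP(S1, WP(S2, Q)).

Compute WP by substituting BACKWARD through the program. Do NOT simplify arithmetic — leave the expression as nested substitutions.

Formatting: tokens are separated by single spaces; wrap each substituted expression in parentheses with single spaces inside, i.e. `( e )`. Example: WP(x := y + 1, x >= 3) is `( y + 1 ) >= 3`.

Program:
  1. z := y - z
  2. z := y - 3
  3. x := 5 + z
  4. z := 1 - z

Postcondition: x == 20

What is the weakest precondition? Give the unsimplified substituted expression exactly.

Answer: ( 5 + ( y - 3 ) ) == 20

Derivation:
post: x == 20
stmt 4: z := 1 - z  -- replace 0 occurrence(s) of z with (1 - z)
  => x == 20
stmt 3: x := 5 + z  -- replace 1 occurrence(s) of x with (5 + z)
  => ( 5 + z ) == 20
stmt 2: z := y - 3  -- replace 1 occurrence(s) of z with (y - 3)
  => ( 5 + ( y - 3 ) ) == 20
stmt 1: z := y - z  -- replace 0 occurrence(s) of z with (y - z)
  => ( 5 + ( y - 3 ) ) == 20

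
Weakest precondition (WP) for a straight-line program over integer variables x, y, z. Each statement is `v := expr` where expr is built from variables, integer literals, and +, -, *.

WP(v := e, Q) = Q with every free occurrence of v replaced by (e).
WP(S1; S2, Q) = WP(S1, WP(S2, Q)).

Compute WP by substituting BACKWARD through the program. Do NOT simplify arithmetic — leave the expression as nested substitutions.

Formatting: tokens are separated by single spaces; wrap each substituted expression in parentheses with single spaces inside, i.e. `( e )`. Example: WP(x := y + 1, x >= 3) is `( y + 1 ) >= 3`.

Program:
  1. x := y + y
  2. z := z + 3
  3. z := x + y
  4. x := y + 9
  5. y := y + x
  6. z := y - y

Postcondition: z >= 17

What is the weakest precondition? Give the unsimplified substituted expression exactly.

Answer: ( ( y + ( y + 9 ) ) - ( y + ( y + 9 ) ) ) >= 17

Derivation:
post: z >= 17
stmt 6: z := y - y  -- replace 1 occurrence(s) of z with (y - y)
  => ( y - y ) >= 17
stmt 5: y := y + x  -- replace 2 occurrence(s) of y with (y + x)
  => ( ( y + x ) - ( y + x ) ) >= 17
stmt 4: x := y + 9  -- replace 2 occurrence(s) of x with (y + 9)
  => ( ( y + ( y + 9 ) ) - ( y + ( y + 9 ) ) ) >= 17
stmt 3: z := x + y  -- replace 0 occurrence(s) of z with (x + y)
  => ( ( y + ( y + 9 ) ) - ( y + ( y + 9 ) ) ) >= 17
stmt 2: z := z + 3  -- replace 0 occurrence(s) of z with (z + 3)
  => ( ( y + ( y + 9 ) ) - ( y + ( y + 9 ) ) ) >= 17
stmt 1: x := y + y  -- replace 0 occurrence(s) of x with (y + y)
  => ( ( y + ( y + 9 ) ) - ( y + ( y + 9 ) ) ) >= 17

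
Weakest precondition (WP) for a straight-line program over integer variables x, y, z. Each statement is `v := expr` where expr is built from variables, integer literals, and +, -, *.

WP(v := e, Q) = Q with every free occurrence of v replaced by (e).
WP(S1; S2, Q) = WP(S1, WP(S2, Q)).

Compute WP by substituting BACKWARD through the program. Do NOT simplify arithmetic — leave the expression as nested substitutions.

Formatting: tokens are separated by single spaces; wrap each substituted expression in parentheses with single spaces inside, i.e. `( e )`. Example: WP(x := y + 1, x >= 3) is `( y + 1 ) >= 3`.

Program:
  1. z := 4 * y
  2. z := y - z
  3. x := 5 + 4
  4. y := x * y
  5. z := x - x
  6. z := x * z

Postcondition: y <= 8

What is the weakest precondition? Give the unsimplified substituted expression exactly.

Answer: ( ( 5 + 4 ) * y ) <= 8

Derivation:
post: y <= 8
stmt 6: z := x * z  -- replace 0 occurrence(s) of z with (x * z)
  => y <= 8
stmt 5: z := x - x  -- replace 0 occurrence(s) of z with (x - x)
  => y <= 8
stmt 4: y := x * y  -- replace 1 occurrence(s) of y with (x * y)
  => ( x * y ) <= 8
stmt 3: x := 5 + 4  -- replace 1 occurrence(s) of x with (5 + 4)
  => ( ( 5 + 4 ) * y ) <= 8
stmt 2: z := y - z  -- replace 0 occurrence(s) of z with (y - z)
  => ( ( 5 + 4 ) * y ) <= 8
stmt 1: z := 4 * y  -- replace 0 occurrence(s) of z with (4 * y)
  => ( ( 5 + 4 ) * y ) <= 8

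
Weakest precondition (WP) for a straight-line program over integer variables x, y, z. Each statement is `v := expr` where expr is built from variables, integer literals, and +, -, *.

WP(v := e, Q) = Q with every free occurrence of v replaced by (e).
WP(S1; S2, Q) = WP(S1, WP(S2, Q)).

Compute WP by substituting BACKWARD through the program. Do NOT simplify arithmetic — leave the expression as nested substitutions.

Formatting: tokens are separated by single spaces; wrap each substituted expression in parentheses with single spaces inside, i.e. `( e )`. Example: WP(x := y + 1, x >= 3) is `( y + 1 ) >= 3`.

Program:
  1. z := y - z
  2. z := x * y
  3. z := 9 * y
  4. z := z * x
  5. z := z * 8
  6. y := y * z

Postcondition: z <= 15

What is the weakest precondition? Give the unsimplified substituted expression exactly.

Answer: ( ( ( 9 * y ) * x ) * 8 ) <= 15

Derivation:
post: z <= 15
stmt 6: y := y * z  -- replace 0 occurrence(s) of y with (y * z)
  => z <= 15
stmt 5: z := z * 8  -- replace 1 occurrence(s) of z with (z * 8)
  => ( z * 8 ) <= 15
stmt 4: z := z * x  -- replace 1 occurrence(s) of z with (z * x)
  => ( ( z * x ) * 8 ) <= 15
stmt 3: z := 9 * y  -- replace 1 occurrence(s) of z with (9 * y)
  => ( ( ( 9 * y ) * x ) * 8 ) <= 15
stmt 2: z := x * y  -- replace 0 occurrence(s) of z with (x * y)
  => ( ( ( 9 * y ) * x ) * 8 ) <= 15
stmt 1: z := y - z  -- replace 0 occurrence(s) of z with (y - z)
  => ( ( ( 9 * y ) * x ) * 8 ) <= 15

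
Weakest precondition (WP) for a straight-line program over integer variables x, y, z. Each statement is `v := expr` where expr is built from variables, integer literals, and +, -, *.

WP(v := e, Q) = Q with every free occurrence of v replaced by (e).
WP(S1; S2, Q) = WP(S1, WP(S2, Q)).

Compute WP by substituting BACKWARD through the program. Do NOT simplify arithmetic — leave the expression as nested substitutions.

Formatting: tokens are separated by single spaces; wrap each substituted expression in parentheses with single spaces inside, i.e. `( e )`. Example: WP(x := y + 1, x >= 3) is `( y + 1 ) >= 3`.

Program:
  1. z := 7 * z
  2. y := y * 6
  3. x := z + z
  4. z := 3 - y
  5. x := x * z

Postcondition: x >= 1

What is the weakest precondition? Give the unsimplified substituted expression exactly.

post: x >= 1
stmt 5: x := x * z  -- replace 1 occurrence(s) of x with (x * z)
  => ( x * z ) >= 1
stmt 4: z := 3 - y  -- replace 1 occurrence(s) of z with (3 - y)
  => ( x * ( 3 - y ) ) >= 1
stmt 3: x := z + z  -- replace 1 occurrence(s) of x with (z + z)
  => ( ( z + z ) * ( 3 - y ) ) >= 1
stmt 2: y := y * 6  -- replace 1 occurrence(s) of y with (y * 6)
  => ( ( z + z ) * ( 3 - ( y * 6 ) ) ) >= 1
stmt 1: z := 7 * z  -- replace 2 occurrence(s) of z with (7 * z)
  => ( ( ( 7 * z ) + ( 7 * z ) ) * ( 3 - ( y * 6 ) ) ) >= 1

Answer: ( ( ( 7 * z ) + ( 7 * z ) ) * ( 3 - ( y * 6 ) ) ) >= 1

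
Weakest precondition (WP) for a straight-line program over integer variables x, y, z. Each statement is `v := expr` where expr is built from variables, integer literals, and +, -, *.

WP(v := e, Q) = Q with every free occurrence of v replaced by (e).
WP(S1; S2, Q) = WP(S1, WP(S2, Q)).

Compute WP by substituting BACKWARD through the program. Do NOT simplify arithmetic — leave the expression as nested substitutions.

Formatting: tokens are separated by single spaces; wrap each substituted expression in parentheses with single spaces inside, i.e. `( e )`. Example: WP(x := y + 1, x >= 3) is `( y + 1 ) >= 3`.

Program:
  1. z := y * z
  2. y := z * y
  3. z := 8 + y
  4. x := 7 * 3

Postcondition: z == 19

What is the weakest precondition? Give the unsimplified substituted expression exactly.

Answer: ( 8 + ( ( y * z ) * y ) ) == 19

Derivation:
post: z == 19
stmt 4: x := 7 * 3  -- replace 0 occurrence(s) of x with (7 * 3)
  => z == 19
stmt 3: z := 8 + y  -- replace 1 occurrence(s) of z with (8 + y)
  => ( 8 + y ) == 19
stmt 2: y := z * y  -- replace 1 occurrence(s) of y with (z * y)
  => ( 8 + ( z * y ) ) == 19
stmt 1: z := y * z  -- replace 1 occurrence(s) of z with (y * z)
  => ( 8 + ( ( y * z ) * y ) ) == 19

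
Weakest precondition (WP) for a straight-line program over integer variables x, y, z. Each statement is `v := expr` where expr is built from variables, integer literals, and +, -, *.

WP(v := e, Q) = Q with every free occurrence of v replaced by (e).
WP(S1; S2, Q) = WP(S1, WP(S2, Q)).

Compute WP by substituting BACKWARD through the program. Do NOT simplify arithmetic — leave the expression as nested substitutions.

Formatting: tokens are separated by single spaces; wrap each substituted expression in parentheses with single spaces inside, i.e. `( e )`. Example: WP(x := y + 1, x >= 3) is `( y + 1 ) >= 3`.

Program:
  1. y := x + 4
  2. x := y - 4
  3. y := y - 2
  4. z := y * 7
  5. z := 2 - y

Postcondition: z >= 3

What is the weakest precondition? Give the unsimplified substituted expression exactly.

post: z >= 3
stmt 5: z := 2 - y  -- replace 1 occurrence(s) of z with (2 - y)
  => ( 2 - y ) >= 3
stmt 4: z := y * 7  -- replace 0 occurrence(s) of z with (y * 7)
  => ( 2 - y ) >= 3
stmt 3: y := y - 2  -- replace 1 occurrence(s) of y with (y - 2)
  => ( 2 - ( y - 2 ) ) >= 3
stmt 2: x := y - 4  -- replace 0 occurrence(s) of x with (y - 4)
  => ( 2 - ( y - 2 ) ) >= 3
stmt 1: y := x + 4  -- replace 1 occurrence(s) of y with (x + 4)
  => ( 2 - ( ( x + 4 ) - 2 ) ) >= 3

Answer: ( 2 - ( ( x + 4 ) - 2 ) ) >= 3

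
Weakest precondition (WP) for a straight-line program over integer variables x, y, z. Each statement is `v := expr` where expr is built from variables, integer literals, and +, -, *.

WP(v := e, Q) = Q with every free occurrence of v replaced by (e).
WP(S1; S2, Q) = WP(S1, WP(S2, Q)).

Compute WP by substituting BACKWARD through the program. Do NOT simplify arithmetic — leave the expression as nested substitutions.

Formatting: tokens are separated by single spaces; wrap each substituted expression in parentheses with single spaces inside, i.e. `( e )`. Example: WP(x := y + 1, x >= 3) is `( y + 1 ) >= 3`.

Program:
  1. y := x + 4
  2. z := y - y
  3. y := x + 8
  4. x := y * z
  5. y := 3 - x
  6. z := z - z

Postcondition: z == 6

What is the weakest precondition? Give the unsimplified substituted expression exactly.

post: z == 6
stmt 6: z := z - z  -- replace 1 occurrence(s) of z with (z - z)
  => ( z - z ) == 6
stmt 5: y := 3 - x  -- replace 0 occurrence(s) of y with (3 - x)
  => ( z - z ) == 6
stmt 4: x := y * z  -- replace 0 occurrence(s) of x with (y * z)
  => ( z - z ) == 6
stmt 3: y := x + 8  -- replace 0 occurrence(s) of y with (x + 8)
  => ( z - z ) == 6
stmt 2: z := y - y  -- replace 2 occurrence(s) of z with (y - y)
  => ( ( y - y ) - ( y - y ) ) == 6
stmt 1: y := x + 4  -- replace 4 occurrence(s) of y with (x + 4)
  => ( ( ( x + 4 ) - ( x + 4 ) ) - ( ( x + 4 ) - ( x + 4 ) ) ) == 6

Answer: ( ( ( x + 4 ) - ( x + 4 ) ) - ( ( x + 4 ) - ( x + 4 ) ) ) == 6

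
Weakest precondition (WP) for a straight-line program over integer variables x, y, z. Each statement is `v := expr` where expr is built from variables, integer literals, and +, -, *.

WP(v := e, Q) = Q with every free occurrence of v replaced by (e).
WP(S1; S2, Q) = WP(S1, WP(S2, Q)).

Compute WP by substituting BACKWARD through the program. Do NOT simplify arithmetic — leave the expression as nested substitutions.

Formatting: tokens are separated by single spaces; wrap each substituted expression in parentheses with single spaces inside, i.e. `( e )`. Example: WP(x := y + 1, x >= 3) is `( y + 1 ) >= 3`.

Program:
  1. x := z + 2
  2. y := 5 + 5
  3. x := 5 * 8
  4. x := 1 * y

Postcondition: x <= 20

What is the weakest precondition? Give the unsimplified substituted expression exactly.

Answer: ( 1 * ( 5 + 5 ) ) <= 20

Derivation:
post: x <= 20
stmt 4: x := 1 * y  -- replace 1 occurrence(s) of x with (1 * y)
  => ( 1 * y ) <= 20
stmt 3: x := 5 * 8  -- replace 0 occurrence(s) of x with (5 * 8)
  => ( 1 * y ) <= 20
stmt 2: y := 5 + 5  -- replace 1 occurrence(s) of y with (5 + 5)
  => ( 1 * ( 5 + 5 ) ) <= 20
stmt 1: x := z + 2  -- replace 0 occurrence(s) of x with (z + 2)
  => ( 1 * ( 5 + 5 ) ) <= 20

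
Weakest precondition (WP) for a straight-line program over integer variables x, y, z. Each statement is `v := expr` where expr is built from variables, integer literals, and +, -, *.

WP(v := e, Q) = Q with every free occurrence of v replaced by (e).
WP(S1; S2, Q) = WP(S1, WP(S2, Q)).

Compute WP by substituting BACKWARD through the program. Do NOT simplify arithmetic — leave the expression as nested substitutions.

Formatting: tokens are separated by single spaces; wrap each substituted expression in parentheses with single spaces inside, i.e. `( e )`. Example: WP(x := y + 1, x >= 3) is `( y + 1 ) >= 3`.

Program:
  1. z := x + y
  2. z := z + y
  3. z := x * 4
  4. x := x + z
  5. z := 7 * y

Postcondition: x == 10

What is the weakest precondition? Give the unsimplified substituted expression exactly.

post: x == 10
stmt 5: z := 7 * y  -- replace 0 occurrence(s) of z with (7 * y)
  => x == 10
stmt 4: x := x + z  -- replace 1 occurrence(s) of x with (x + z)
  => ( x + z ) == 10
stmt 3: z := x * 4  -- replace 1 occurrence(s) of z with (x * 4)
  => ( x + ( x * 4 ) ) == 10
stmt 2: z := z + y  -- replace 0 occurrence(s) of z with (z + y)
  => ( x + ( x * 4 ) ) == 10
stmt 1: z := x + y  -- replace 0 occurrence(s) of z with (x + y)
  => ( x + ( x * 4 ) ) == 10

Answer: ( x + ( x * 4 ) ) == 10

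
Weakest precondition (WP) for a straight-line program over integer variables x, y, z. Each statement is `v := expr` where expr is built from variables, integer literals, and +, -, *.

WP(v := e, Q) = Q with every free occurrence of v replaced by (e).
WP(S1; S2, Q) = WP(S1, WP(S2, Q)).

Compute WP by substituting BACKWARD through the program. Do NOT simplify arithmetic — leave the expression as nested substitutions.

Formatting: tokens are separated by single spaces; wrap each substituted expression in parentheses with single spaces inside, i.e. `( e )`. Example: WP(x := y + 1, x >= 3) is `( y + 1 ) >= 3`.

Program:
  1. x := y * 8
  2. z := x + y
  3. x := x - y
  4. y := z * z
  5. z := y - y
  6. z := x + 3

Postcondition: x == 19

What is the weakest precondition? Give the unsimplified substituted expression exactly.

Answer: ( ( y * 8 ) - y ) == 19

Derivation:
post: x == 19
stmt 6: z := x + 3  -- replace 0 occurrence(s) of z with (x + 3)
  => x == 19
stmt 5: z := y - y  -- replace 0 occurrence(s) of z with (y - y)
  => x == 19
stmt 4: y := z * z  -- replace 0 occurrence(s) of y with (z * z)
  => x == 19
stmt 3: x := x - y  -- replace 1 occurrence(s) of x with (x - y)
  => ( x - y ) == 19
stmt 2: z := x + y  -- replace 0 occurrence(s) of z with (x + y)
  => ( x - y ) == 19
stmt 1: x := y * 8  -- replace 1 occurrence(s) of x with (y * 8)
  => ( ( y * 8 ) - y ) == 19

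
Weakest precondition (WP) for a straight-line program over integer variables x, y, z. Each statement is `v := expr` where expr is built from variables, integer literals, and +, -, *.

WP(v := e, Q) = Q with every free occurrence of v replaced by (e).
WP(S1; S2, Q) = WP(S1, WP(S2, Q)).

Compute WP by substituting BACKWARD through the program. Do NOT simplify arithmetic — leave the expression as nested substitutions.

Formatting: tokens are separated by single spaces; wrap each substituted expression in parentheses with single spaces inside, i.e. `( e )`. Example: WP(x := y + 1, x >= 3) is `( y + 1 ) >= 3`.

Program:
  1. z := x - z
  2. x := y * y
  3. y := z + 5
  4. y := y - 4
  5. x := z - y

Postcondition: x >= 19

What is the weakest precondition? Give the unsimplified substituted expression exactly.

post: x >= 19
stmt 5: x := z - y  -- replace 1 occurrence(s) of x with (z - y)
  => ( z - y ) >= 19
stmt 4: y := y - 4  -- replace 1 occurrence(s) of y with (y - 4)
  => ( z - ( y - 4 ) ) >= 19
stmt 3: y := z + 5  -- replace 1 occurrence(s) of y with (z + 5)
  => ( z - ( ( z + 5 ) - 4 ) ) >= 19
stmt 2: x := y * y  -- replace 0 occurrence(s) of x with (y * y)
  => ( z - ( ( z + 5 ) - 4 ) ) >= 19
stmt 1: z := x - z  -- replace 2 occurrence(s) of z with (x - z)
  => ( ( x - z ) - ( ( ( x - z ) + 5 ) - 4 ) ) >= 19

Answer: ( ( x - z ) - ( ( ( x - z ) + 5 ) - 4 ) ) >= 19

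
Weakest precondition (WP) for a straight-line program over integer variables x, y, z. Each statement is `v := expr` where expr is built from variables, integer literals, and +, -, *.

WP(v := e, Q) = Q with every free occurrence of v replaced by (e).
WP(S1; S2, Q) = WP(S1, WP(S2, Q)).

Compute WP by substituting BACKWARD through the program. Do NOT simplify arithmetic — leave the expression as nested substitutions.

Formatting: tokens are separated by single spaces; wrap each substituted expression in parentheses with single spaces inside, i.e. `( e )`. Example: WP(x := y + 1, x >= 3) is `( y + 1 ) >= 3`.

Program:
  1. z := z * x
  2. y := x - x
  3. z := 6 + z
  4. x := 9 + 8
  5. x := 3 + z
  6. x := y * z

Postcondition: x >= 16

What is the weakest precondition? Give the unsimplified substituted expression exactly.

post: x >= 16
stmt 6: x := y * z  -- replace 1 occurrence(s) of x with (y * z)
  => ( y * z ) >= 16
stmt 5: x := 3 + z  -- replace 0 occurrence(s) of x with (3 + z)
  => ( y * z ) >= 16
stmt 4: x := 9 + 8  -- replace 0 occurrence(s) of x with (9 + 8)
  => ( y * z ) >= 16
stmt 3: z := 6 + z  -- replace 1 occurrence(s) of z with (6 + z)
  => ( y * ( 6 + z ) ) >= 16
stmt 2: y := x - x  -- replace 1 occurrence(s) of y with (x - x)
  => ( ( x - x ) * ( 6 + z ) ) >= 16
stmt 1: z := z * x  -- replace 1 occurrence(s) of z with (z * x)
  => ( ( x - x ) * ( 6 + ( z * x ) ) ) >= 16

Answer: ( ( x - x ) * ( 6 + ( z * x ) ) ) >= 16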